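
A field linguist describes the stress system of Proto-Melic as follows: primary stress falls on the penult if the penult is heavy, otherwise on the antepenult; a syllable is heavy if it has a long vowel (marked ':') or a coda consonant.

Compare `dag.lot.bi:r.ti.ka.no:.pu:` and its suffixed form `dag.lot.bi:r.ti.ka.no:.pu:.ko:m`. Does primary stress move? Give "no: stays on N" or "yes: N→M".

Base `dag.lot.bi:r.ti.ka.no:.pu:` (7 syllables):
  Weights: 5 ka L, 6 no: H, 7 pu: H.
  The penult (syllable 6, no:) is heavy, so it takes stress.
  → primary stress on syllable 6.
Suffixed `dag.lot.bi:r.ti.ka.no:.pu:.ko:m` (8 syllables):
  Weights: 6 no: H, 7 pu: H, 8 ko:m H.
  The penult (syllable 7, pu:) is heavy, so it takes stress.
  → primary stress on syllable 7.

yes: 6→7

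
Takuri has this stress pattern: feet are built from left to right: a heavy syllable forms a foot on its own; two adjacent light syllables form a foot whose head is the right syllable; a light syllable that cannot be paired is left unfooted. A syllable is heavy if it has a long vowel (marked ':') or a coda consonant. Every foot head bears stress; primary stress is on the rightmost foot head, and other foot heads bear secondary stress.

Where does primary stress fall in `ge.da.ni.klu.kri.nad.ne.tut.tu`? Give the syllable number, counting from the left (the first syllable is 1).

8

Weights: 1 ge L, 2 da L, 3 ni L, 4 klu L, 5 kri L, 6 nad H, 7 ne L, 8 tut H, 9 tu L.
Parse left to right (heavy = foot alone; LL = one foot; stranded L unfooted): (ge.ˈda) (ni.ˈklu) kri (ˈnad) ne (ˈtut) tu.
Foot heads: 2, 4, 6, 8.
Primary stress on the rightmost head = syllable 8.
Primary stress: syllable 8 → ge.da.ni.klu.kri.nad.ne.ˈtut.tu.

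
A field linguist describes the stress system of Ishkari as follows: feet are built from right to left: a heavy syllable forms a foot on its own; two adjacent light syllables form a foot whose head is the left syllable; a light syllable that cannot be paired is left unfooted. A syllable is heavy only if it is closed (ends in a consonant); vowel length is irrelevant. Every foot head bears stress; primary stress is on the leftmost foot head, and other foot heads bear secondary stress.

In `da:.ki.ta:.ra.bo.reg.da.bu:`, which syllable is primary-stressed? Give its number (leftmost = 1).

Weights: 1 da: L, 2 ki L, 3 ta: L, 4 ra L, 5 bo L, 6 reg H, 7 da L, 8 bu: L.
Parse right to left (heavy = foot alone; LL = one foot; stranded L unfooted): da: (ˈki.ta:) (ˈra.bo) (ˈreg) (ˈda.bu:).
Foot heads: 2, 4, 6, 7.
Primary stress on the leftmost head = syllable 2.
Primary stress: syllable 2 → da:.ˈki.ta:.ra.bo.reg.da.bu:.

2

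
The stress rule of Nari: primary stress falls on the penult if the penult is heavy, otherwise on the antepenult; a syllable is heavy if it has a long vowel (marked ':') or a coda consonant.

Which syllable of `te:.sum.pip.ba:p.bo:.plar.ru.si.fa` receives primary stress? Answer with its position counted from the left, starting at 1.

7

Weights: 7 ru L, 8 si L, 9 fa L.
The penult (syllable 8, si) is light, so stress falls on the antepenult (syllable 7, ru).
Primary stress: syllable 7 → te:.sum.pip.ba:p.bo:.plar.ˈru.si.fa.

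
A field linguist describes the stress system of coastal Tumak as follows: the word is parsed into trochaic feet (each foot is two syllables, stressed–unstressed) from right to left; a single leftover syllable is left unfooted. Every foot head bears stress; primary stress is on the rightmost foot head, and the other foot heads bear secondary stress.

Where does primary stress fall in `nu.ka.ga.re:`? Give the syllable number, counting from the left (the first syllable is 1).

Parse right to left into trochaic (ˈσσ) feet: (ˈnu.ka) (ˈga.re:).
Foot heads (stressed positions): 1, 3.
End Rule Rightmost: primary stress on the rightmost head = syllable 3.
Primary stress: syllable 3 → nu.ka.ˈga.re:.

3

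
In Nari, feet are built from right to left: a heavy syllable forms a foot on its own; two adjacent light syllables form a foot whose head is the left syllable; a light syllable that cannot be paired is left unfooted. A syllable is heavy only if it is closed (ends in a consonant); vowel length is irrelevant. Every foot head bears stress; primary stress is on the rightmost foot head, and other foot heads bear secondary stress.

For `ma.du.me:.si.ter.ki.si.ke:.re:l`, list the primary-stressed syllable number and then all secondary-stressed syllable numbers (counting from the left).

Weights: 1 ma L, 2 du L, 3 me: L, 4 si L, 5 ter H, 6 ki L, 7 si L, 8 ke: L, 9 re:l H.
Parse right to left (heavy = foot alone; LL = one foot; stranded L unfooted): (ˈma.du) (ˈme:.si) (ˈter) ki (ˈsi.ke:) (ˈre:l).
Foot heads: 1, 3, 5, 7, 9.
Primary stress on the rightmost head = syllable 9.
Secondary stress on 1, 3, 5, 7: ˌma.du.ˌme:.si.ˌter.ki.ˌsi.ke:.ˈre:l.

primary 9, secondary 1, 3, 5, 7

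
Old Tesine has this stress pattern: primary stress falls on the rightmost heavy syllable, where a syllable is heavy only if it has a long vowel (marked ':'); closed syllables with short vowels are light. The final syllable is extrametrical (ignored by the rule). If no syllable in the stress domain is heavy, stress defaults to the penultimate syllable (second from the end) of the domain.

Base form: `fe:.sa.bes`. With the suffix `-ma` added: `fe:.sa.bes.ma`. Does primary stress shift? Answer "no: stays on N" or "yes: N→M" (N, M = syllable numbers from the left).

Base `fe:.sa.bes` (3 syllables):
  The final syllable (3, bes) is extrametrical; the stress domain is syllables 1–2.
  Weights: 1 fe: H, 2 sa L.
  Heavy syllables in the domain: 1. The rightmost is syllable 1 (fe:).
  → primary stress on syllable 1.
Suffixed `fe:.sa.bes.ma` (4 syllables):
  The final syllable (4, ma) is extrametrical; the stress domain is syllables 1–3.
  Weights: 1 fe: H, 2 sa L, 3 bes L.
  Heavy syllables in the domain: 1. The rightmost is syllable 1 (fe:).
  → primary stress on syllable 1.

no: stays on 1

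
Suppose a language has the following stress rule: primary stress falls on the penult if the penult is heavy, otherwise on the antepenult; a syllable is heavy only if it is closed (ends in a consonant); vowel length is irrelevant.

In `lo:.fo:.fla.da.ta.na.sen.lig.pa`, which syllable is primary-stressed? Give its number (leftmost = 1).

Weights: 7 sen H, 8 lig H, 9 pa L.
The penult (syllable 8, lig) is heavy, so it takes stress.
Primary stress: syllable 8 → lo:.fo:.fla.da.ta.na.sen.ˈlig.pa.

8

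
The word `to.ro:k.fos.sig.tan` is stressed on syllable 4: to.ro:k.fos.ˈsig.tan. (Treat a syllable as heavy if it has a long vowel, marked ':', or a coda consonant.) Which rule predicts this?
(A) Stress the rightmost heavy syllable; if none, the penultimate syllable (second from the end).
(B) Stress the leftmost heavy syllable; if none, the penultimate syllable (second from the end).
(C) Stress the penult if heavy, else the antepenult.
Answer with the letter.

C

Rule A → syllable 5 (observed: 4).
Rule B → syllable 2 (observed: 4).
Rule C → syllable 4 ✓.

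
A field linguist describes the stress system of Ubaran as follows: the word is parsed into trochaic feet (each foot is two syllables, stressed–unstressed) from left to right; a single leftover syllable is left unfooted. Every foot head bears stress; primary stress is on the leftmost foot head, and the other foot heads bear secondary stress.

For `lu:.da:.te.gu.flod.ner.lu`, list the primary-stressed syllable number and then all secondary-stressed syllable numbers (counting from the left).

Parse left to right into trochaic (ˈσσ) feet: (ˈlu:.da:) (ˈte.gu) (ˈflod.ner) lu. Syllable 7 is left unfooted.
Foot heads (stressed positions): 1, 3, 5.
End Rule Leftmost: primary stress on the leftmost head = syllable 1.
Secondary stress on 3, 5: ˈlu:.da:.ˌte.gu.ˌflod.ner.lu.

primary 1, secondary 3, 5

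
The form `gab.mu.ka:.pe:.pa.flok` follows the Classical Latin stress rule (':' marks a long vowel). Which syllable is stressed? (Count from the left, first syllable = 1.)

4

Classical Latin: stress the penult if heavy (long vowel or closed), else the antepenult.
Weights: 4 pe: H, 5 pa L, 6 flok H.
The penult (syllable 5, pa) is light, so stress falls on the antepenult (syllable 4, pe:).
Stress on syllable 4: gab.mu.ka:.ˈpe:.pa.flok.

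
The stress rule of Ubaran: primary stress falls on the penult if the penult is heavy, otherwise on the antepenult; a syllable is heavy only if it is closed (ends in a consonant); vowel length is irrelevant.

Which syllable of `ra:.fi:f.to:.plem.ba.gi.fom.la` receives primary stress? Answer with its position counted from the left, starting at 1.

7

Weights: 6 gi L, 7 fom H, 8 la L.
The penult (syllable 7, fom) is heavy, so it takes stress.
Primary stress: syllable 7 → ra:.fi:f.to:.plem.ba.gi.ˈfom.la.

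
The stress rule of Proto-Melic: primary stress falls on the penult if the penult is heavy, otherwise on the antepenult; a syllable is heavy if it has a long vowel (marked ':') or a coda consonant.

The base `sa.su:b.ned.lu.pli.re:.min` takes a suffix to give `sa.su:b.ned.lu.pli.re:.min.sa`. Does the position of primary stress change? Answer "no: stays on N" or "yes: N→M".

yes: 6→7

Base `sa.su:b.ned.lu.pli.re:.min` (7 syllables):
  Weights: 5 pli L, 6 re: H, 7 min H.
  The penult (syllable 6, re:) is heavy, so it takes stress.
  → primary stress on syllable 6.
Suffixed `sa.su:b.ned.lu.pli.re:.min.sa` (8 syllables):
  Weights: 6 re: H, 7 min H, 8 sa L.
  The penult (syllable 7, min) is heavy, so it takes stress.
  → primary stress on syllable 7.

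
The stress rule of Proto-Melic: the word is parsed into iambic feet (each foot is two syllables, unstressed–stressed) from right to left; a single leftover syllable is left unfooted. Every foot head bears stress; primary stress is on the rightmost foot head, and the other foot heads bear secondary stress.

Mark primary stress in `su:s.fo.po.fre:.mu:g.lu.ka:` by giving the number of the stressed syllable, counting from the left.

7

Parse right to left into iambic (σˈσ) feet: su:s (fo.ˈpo) (fre:.ˈmu:g) (lu.ˈka:). Syllable 1 is left unfooted.
Foot heads (stressed positions): 3, 5, 7.
End Rule Rightmost: primary stress on the rightmost head = syllable 7.
Primary stress: syllable 7 → su:s.fo.po.fre:.mu:g.lu.ˈka:.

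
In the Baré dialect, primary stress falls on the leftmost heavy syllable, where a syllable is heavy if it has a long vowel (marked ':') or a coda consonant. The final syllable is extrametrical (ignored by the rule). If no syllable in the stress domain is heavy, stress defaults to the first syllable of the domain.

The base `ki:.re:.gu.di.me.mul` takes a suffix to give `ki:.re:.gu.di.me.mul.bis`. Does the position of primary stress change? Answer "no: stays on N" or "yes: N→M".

Base `ki:.re:.gu.di.me.mul` (6 syllables):
  The final syllable (6, mul) is extrametrical; the stress domain is syllables 1–5.
  Weights: 1 ki: H, 2 re: H, 3 gu L, 4 di L, 5 me L.
  Heavy syllables in the domain: 1, 2. The leftmost is syllable 1 (ki:).
  → primary stress on syllable 1.
Suffixed `ki:.re:.gu.di.me.mul.bis` (7 syllables):
  The final syllable (7, bis) is extrametrical; the stress domain is syllables 1–6.
  Weights: 1 ki: H, 2 re: H, 3 gu L, 4 di L, 5 me L, 6 mul H.
  Heavy syllables in the domain: 1, 2, 6. The leftmost is syllable 1 (ki:).
  → primary stress on syllable 1.

no: stays on 1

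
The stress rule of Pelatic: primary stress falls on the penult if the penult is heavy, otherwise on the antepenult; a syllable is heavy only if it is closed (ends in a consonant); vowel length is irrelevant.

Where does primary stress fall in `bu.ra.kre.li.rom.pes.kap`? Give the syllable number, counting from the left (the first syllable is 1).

6

Weights: 5 rom H, 6 pes H, 7 kap H.
The penult (syllable 6, pes) is heavy, so it takes stress.
Primary stress: syllable 6 → bu.ra.kre.li.rom.ˈpes.kap.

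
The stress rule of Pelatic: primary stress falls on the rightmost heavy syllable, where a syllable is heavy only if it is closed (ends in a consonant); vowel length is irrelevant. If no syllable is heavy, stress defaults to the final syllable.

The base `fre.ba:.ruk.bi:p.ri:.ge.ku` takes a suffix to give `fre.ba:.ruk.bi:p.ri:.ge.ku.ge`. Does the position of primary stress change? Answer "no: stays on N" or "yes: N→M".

Base `fre.ba:.ruk.bi:p.ri:.ge.ku` (7 syllables):
  Weights: 1 fre L, 2 ba: L, 3 ruk H, 4 bi:p H, 5 ri: L, 6 ge L, 7 ku L.
  Heavy syllables in the domain: 3, 4. The rightmost is syllable 4 (bi:p).
  → primary stress on syllable 4.
Suffixed `fre.ba:.ruk.bi:p.ri:.ge.ku.ge` (8 syllables):
  Weights: 1 fre L, 2 ba: L, 3 ruk H, 4 bi:p H, 5 ri: L, 6 ge L, 7 ku L, 8 ge L.
  Heavy syllables in the domain: 3, 4. The rightmost is syllable 4 (bi:p).
  → primary stress on syllable 4.

no: stays on 4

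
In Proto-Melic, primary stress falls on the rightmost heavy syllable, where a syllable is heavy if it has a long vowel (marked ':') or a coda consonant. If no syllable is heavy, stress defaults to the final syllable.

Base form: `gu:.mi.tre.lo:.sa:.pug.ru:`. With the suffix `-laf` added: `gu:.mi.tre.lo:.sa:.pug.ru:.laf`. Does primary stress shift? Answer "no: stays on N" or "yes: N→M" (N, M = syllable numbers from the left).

yes: 7→8

Base `gu:.mi.tre.lo:.sa:.pug.ru:` (7 syllables):
  Weights: 1 gu: H, 2 mi L, 3 tre L, 4 lo: H, 5 sa: H, 6 pug H, 7 ru: H.
  Heavy syllables in the domain: 1, 4, 5, 6, 7. The rightmost is syllable 7 (ru:).
  → primary stress on syllable 7.
Suffixed `gu:.mi.tre.lo:.sa:.pug.ru:.laf` (8 syllables):
  Weights: 1 gu: H, 2 mi L, 3 tre L, 4 lo: H, 5 sa: H, 6 pug H, 7 ru: H, 8 laf H.
  Heavy syllables in the domain: 1, 4, 5, 6, 7, 8. The rightmost is syllable 8 (laf).
  → primary stress on syllable 8.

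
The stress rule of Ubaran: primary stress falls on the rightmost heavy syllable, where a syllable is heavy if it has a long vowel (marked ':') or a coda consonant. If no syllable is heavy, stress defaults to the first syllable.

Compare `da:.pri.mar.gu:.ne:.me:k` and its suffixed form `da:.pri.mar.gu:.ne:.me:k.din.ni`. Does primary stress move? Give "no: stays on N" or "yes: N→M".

yes: 6→7

Base `da:.pri.mar.gu:.ne:.me:k` (6 syllables):
  Weights: 1 da: H, 2 pri L, 3 mar H, 4 gu: H, 5 ne: H, 6 me:k H.
  Heavy syllables in the domain: 1, 3, 4, 5, 6. The rightmost is syllable 6 (me:k).
  → primary stress on syllable 6.
Suffixed `da:.pri.mar.gu:.ne:.me:k.din.ni` (8 syllables):
  Weights: 1 da: H, 2 pri L, 3 mar H, 4 gu: H, 5 ne: H, 6 me:k H, 7 din H, 8 ni L.
  Heavy syllables in the domain: 1, 3, 4, 5, 6, 7. The rightmost is syllable 7 (din).
  → primary stress on syllable 7.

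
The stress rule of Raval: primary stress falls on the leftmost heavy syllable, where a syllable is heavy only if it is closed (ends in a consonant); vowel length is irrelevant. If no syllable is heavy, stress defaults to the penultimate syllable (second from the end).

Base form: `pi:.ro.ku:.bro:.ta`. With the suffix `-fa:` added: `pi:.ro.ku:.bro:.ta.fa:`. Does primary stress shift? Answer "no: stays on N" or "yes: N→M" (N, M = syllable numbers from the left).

Base `pi:.ro.ku:.bro:.ta` (5 syllables):
  Weights: 1 pi: L, 2 ro L, 3 ku: L, 4 bro: L, 5 ta L.
  No heavy syllable in the domain; default to the penultimate syllable (second from the end) = syllable 4.
  → primary stress on syllable 4.
Suffixed `pi:.ro.ku:.bro:.ta.fa:` (6 syllables):
  Weights: 1 pi: L, 2 ro L, 3 ku: L, 4 bro: L, 5 ta L, 6 fa: L.
  No heavy syllable in the domain; default to the penultimate syllable (second from the end) = syllable 5.
  → primary stress on syllable 5.

yes: 4→5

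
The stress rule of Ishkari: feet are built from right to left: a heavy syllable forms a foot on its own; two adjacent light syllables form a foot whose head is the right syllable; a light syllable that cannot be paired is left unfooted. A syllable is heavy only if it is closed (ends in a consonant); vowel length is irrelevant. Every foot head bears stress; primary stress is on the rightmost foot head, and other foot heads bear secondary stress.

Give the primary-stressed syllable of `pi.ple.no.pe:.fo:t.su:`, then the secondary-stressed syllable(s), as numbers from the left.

primary 5, secondary 2, 4

Weights: 1 pi L, 2 ple L, 3 no L, 4 pe: L, 5 fo:t H, 6 su: L.
Parse right to left (heavy = foot alone; LL = one foot; stranded L unfooted): (pi.ˈple) (no.ˈpe:) (ˈfo:t) su:.
Foot heads: 2, 4, 5.
Primary stress on the rightmost head = syllable 5.
Secondary stress on 2, 4: pi.ˌple.no.ˌpe:.ˈfo:t.su:.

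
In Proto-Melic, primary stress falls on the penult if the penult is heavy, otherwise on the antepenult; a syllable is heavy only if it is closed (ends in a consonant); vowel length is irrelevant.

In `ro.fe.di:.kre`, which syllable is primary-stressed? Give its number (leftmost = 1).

2

Weights: 2 fe L, 3 di: L, 4 kre L.
The penult (syllable 3, di:) is light, so stress falls on the antepenult (syllable 2, fe).
Primary stress: syllable 2 → ro.ˈfe.di:.kre.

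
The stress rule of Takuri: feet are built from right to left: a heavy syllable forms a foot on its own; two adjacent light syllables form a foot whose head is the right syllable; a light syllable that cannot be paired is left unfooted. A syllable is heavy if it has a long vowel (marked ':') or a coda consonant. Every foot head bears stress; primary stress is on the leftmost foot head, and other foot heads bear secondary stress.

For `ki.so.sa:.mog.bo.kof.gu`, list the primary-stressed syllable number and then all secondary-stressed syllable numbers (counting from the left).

Weights: 1 ki L, 2 so L, 3 sa: H, 4 mog H, 5 bo L, 6 kof H, 7 gu L.
Parse right to left (heavy = foot alone; LL = one foot; stranded L unfooted): (ki.ˈso) (ˈsa:) (ˈmog) bo (ˈkof) gu.
Foot heads: 2, 3, 4, 6.
Primary stress on the leftmost head = syllable 2.
Secondary stress on 3, 4, 6: ki.ˈso.ˌsa:.ˌmog.bo.ˌkof.gu.

primary 2, secondary 3, 4, 6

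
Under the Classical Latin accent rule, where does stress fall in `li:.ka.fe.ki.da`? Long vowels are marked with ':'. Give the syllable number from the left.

Classical Latin: stress the penult if heavy (long vowel or closed), else the antepenult.
Weights: 3 fe L, 4 ki L, 5 da L.
The penult (syllable 4, ki) is light, so stress falls on the antepenult (syllable 3, fe).
Stress on syllable 3: li:.ka.ˈfe.ki.da.

3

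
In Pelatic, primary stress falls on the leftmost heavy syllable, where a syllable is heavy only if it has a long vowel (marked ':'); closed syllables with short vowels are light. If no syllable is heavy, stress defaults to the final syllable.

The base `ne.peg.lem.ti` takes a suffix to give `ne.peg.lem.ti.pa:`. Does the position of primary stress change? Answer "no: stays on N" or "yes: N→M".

Base `ne.peg.lem.ti` (4 syllables):
  Weights: 1 ne L, 2 peg L, 3 lem L, 4 ti L.
  No heavy syllable in the domain; default to the final syllable = syllable 4.
  → primary stress on syllable 4.
Suffixed `ne.peg.lem.ti.pa:` (5 syllables):
  Weights: 1 ne L, 2 peg L, 3 lem L, 4 ti L, 5 pa: H.
  Heavy syllables in the domain: 5. The leftmost is syllable 5 (pa:).
  → primary stress on syllable 5.

yes: 4→5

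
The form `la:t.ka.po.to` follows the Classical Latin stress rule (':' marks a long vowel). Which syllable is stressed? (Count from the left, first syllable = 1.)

2

Classical Latin: stress the penult if heavy (long vowel or closed), else the antepenult.
Weights: 2 ka L, 3 po L, 4 to L.
The penult (syllable 3, po) is light, so stress falls on the antepenult (syllable 2, ka).
Stress on syllable 2: la:t.ˈka.po.to.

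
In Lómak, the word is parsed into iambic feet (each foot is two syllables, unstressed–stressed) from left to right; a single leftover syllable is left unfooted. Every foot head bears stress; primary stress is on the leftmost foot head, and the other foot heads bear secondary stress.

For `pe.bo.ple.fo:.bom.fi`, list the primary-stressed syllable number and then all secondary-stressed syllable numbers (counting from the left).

primary 2, secondary 4, 6

Parse left to right into iambic (σˈσ) feet: (pe.ˈbo) (ple.ˈfo:) (bom.ˈfi).
Foot heads (stressed positions): 2, 4, 6.
End Rule Leftmost: primary stress on the leftmost head = syllable 2.
Secondary stress on 4, 6: pe.ˈbo.ple.ˌfo:.bom.ˌfi.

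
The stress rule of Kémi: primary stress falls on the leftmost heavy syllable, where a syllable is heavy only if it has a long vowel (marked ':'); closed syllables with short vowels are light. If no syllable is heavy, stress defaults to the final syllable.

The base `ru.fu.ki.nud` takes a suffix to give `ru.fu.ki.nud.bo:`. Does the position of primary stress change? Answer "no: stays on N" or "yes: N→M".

yes: 4→5

Base `ru.fu.ki.nud` (4 syllables):
  Weights: 1 ru L, 2 fu L, 3 ki L, 4 nud L.
  No heavy syllable in the domain; default to the final syllable = syllable 4.
  → primary stress on syllable 4.
Suffixed `ru.fu.ki.nud.bo:` (5 syllables):
  Weights: 1 ru L, 2 fu L, 3 ki L, 4 nud L, 5 bo: H.
  Heavy syllables in the domain: 5. The leftmost is syllable 5 (bo:).
  → primary stress on syllable 5.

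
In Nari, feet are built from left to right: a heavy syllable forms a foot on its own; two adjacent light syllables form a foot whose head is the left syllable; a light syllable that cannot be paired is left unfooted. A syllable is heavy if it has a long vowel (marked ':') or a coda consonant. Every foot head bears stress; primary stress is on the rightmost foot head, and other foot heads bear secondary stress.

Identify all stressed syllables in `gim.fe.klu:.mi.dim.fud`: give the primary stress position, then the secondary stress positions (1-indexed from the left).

primary 6, secondary 1, 3, 5

Weights: 1 gim H, 2 fe L, 3 klu: H, 4 mi L, 5 dim H, 6 fud H.
Parse left to right (heavy = foot alone; LL = one foot; stranded L unfooted): (ˈgim) fe (ˈklu:) mi (ˈdim) (ˈfud).
Foot heads: 1, 3, 5, 6.
Primary stress on the rightmost head = syllable 6.
Secondary stress on 1, 3, 5: ˌgim.fe.ˌklu:.mi.ˌdim.ˈfud.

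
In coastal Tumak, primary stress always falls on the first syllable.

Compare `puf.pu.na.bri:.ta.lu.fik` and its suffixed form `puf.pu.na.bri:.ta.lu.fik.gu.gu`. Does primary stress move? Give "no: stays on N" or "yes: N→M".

Base `puf.pu.na.bri:.ta.lu.fik` (7 syllables):
  The word has 7 syllables; the first syllable is syllable 1 (puf).
  → primary stress on syllable 1.
Suffixed `puf.pu.na.bri:.ta.lu.fik.gu.gu` (9 syllables):
  The word has 9 syllables; the first syllable is syllable 1 (puf).
  → primary stress on syllable 1.

no: stays on 1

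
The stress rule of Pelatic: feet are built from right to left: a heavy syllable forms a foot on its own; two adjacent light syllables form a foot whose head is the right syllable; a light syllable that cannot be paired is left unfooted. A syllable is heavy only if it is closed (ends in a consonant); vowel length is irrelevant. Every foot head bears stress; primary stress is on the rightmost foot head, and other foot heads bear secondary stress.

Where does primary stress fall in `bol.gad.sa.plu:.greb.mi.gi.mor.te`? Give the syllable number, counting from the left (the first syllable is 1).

Weights: 1 bol H, 2 gad H, 3 sa L, 4 plu: L, 5 greb H, 6 mi L, 7 gi L, 8 mor H, 9 te L.
Parse right to left (heavy = foot alone; LL = one foot; stranded L unfooted): (ˈbol) (ˈgad) (sa.ˈplu:) (ˈgreb) (mi.ˈgi) (ˈmor) te.
Foot heads: 1, 2, 4, 5, 7, 8.
Primary stress on the rightmost head = syllable 8.
Primary stress: syllable 8 → bol.gad.sa.plu:.greb.mi.gi.ˈmor.te.

8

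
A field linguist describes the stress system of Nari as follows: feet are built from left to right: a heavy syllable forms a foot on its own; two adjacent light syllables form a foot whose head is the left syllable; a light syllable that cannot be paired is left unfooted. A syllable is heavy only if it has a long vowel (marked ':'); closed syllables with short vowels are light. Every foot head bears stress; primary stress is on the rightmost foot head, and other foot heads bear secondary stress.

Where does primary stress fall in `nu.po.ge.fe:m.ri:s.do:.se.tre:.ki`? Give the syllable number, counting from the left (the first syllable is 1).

8

Weights: 1 nu L, 2 po L, 3 ge L, 4 fe:m H, 5 ri:s H, 6 do: H, 7 se L, 8 tre: H, 9 ki L.
Parse left to right (heavy = foot alone; LL = one foot; stranded L unfooted): (ˈnu.po) ge (ˈfe:m) (ˈri:s) (ˈdo:) se (ˈtre:) ki.
Foot heads: 1, 4, 5, 6, 8.
Primary stress on the rightmost head = syllable 8.
Primary stress: syllable 8 → nu.po.ge.fe:m.ri:s.do:.se.ˈtre:.ki.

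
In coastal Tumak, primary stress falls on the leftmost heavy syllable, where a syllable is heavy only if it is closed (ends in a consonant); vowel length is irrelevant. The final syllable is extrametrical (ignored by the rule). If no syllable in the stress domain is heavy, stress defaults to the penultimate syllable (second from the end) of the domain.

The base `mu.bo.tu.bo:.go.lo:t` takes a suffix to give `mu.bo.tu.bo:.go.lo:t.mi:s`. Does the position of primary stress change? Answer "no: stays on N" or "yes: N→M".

yes: 4→6

Base `mu.bo.tu.bo:.go.lo:t` (6 syllables):
  The final syllable (6, lo:t) is extrametrical; the stress domain is syllables 1–5.
  Weights: 1 mu L, 2 bo L, 3 tu L, 4 bo: L, 5 go L.
  No heavy syllable in the domain; default to the penultimate syllable (second from the end) of the domain = syllable 4.
  → primary stress on syllable 4.
Suffixed `mu.bo.tu.bo:.go.lo:t.mi:s` (7 syllables):
  The final syllable (7, mi:s) is extrametrical; the stress domain is syllables 1–6.
  Weights: 1 mu L, 2 bo L, 3 tu L, 4 bo: L, 5 go L, 6 lo:t H.
  Heavy syllables in the domain: 6. The leftmost is syllable 6 (lo:t).
  → primary stress on syllable 6.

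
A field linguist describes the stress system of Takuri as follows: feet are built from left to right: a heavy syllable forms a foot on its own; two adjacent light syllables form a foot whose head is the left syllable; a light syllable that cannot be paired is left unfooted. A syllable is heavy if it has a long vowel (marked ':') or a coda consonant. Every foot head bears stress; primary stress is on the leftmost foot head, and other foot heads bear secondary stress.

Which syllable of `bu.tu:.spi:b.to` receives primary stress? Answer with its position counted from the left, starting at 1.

Weights: 1 bu L, 2 tu: H, 3 spi:b H, 4 to L.
Parse left to right (heavy = foot alone; LL = one foot; stranded L unfooted): bu (ˈtu:) (ˈspi:b) to.
Foot heads: 2, 3.
Primary stress on the leftmost head = syllable 2.
Primary stress: syllable 2 → bu.ˈtu:.spi:b.to.

2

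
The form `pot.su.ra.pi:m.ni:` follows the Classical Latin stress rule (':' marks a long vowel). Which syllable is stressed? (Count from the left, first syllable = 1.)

Classical Latin: stress the penult if heavy (long vowel or closed), else the antepenult.
Weights: 3 ra L, 4 pi:m H, 5 ni: H.
The penult (syllable 4, pi:m) is heavy, so it takes stress.
Stress on syllable 4: pot.su.ra.ˈpi:m.ni:.

4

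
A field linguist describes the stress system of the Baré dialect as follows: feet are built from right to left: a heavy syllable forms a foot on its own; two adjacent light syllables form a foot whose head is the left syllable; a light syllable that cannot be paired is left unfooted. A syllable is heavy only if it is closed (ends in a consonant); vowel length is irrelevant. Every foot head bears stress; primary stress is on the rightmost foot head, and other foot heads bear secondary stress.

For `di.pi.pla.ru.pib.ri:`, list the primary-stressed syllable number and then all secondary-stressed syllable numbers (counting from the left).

primary 5, secondary 1, 3

Weights: 1 di L, 2 pi L, 3 pla L, 4 ru L, 5 pib H, 6 ri: L.
Parse right to left (heavy = foot alone; LL = one foot; stranded L unfooted): (ˈdi.pi) (ˈpla.ru) (ˈpib) ri:.
Foot heads: 1, 3, 5.
Primary stress on the rightmost head = syllable 5.
Secondary stress on 1, 3: ˌdi.pi.ˌpla.ru.ˈpib.ri:.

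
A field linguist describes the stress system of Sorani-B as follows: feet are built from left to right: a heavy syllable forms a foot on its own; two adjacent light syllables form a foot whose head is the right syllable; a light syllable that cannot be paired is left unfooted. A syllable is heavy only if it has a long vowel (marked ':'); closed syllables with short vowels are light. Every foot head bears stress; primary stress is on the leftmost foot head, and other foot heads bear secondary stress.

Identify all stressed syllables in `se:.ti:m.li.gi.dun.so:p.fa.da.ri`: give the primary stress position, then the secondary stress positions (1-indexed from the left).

primary 1, secondary 2, 4, 6, 8

Weights: 1 se: H, 2 ti:m H, 3 li L, 4 gi L, 5 dun L, 6 so:p H, 7 fa L, 8 da L, 9 ri L.
Parse left to right (heavy = foot alone; LL = one foot; stranded L unfooted): (ˈse:) (ˈti:m) (li.ˈgi) dun (ˈso:p) (fa.ˈda) ri.
Foot heads: 1, 2, 4, 6, 8.
Primary stress on the leftmost head = syllable 1.
Secondary stress on 2, 4, 6, 8: ˈse:.ˌti:m.li.ˌgi.dun.ˌso:p.fa.ˌda.ri.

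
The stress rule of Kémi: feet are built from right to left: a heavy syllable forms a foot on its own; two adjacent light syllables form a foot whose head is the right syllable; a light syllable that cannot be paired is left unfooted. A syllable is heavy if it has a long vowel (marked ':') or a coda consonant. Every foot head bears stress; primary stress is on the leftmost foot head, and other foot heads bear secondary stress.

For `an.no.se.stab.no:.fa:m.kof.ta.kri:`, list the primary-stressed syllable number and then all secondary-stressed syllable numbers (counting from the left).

primary 1, secondary 3, 4, 5, 6, 7, 9

Weights: 1 an H, 2 no L, 3 se L, 4 stab H, 5 no: H, 6 fa:m H, 7 kof H, 8 ta L, 9 kri: H.
Parse right to left (heavy = foot alone; LL = one foot; stranded L unfooted): (ˈan) (no.ˈse) (ˈstab) (ˈno:) (ˈfa:m) (ˈkof) ta (ˈkri:).
Foot heads: 1, 3, 4, 5, 6, 7, 9.
Primary stress on the leftmost head = syllable 1.
Secondary stress on 3, 4, 5, 6, 7, 9: ˈan.no.ˌse.ˌstab.ˌno:.ˌfa:m.ˌkof.ta.ˌkri:.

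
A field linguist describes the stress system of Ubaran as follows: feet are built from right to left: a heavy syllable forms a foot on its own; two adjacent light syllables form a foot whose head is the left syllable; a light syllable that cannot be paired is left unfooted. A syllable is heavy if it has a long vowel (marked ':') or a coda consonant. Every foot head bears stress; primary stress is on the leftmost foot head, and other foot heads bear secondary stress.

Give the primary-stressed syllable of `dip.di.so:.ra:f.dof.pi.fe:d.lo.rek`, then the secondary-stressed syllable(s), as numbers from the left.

Weights: 1 dip H, 2 di L, 3 so: H, 4 ra:f H, 5 dof H, 6 pi L, 7 fe:d H, 8 lo L, 9 rek H.
Parse right to left (heavy = foot alone; LL = one foot; stranded L unfooted): (ˈdip) di (ˈso:) (ˈra:f) (ˈdof) pi (ˈfe:d) lo (ˈrek).
Foot heads: 1, 3, 4, 5, 7, 9.
Primary stress on the leftmost head = syllable 1.
Secondary stress on 3, 4, 5, 7, 9: ˈdip.di.ˌso:.ˌra:f.ˌdof.pi.ˌfe:d.lo.ˌrek.

primary 1, secondary 3, 4, 5, 7, 9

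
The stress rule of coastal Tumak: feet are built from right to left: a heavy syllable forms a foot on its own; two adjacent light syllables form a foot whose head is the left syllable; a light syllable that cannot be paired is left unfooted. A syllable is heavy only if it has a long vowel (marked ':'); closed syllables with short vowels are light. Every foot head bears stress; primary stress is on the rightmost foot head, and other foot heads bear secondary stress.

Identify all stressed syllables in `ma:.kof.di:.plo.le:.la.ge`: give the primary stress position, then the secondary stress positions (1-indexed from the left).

Weights: 1 ma: H, 2 kof L, 3 di: H, 4 plo L, 5 le: H, 6 la L, 7 ge L.
Parse right to left (heavy = foot alone; LL = one foot; stranded L unfooted): (ˈma:) kof (ˈdi:) plo (ˈle:) (ˈla.ge).
Foot heads: 1, 3, 5, 6.
Primary stress on the rightmost head = syllable 6.
Secondary stress on 1, 3, 5: ˌma:.kof.ˌdi:.plo.ˌle:.ˈla.ge.

primary 6, secondary 1, 3, 5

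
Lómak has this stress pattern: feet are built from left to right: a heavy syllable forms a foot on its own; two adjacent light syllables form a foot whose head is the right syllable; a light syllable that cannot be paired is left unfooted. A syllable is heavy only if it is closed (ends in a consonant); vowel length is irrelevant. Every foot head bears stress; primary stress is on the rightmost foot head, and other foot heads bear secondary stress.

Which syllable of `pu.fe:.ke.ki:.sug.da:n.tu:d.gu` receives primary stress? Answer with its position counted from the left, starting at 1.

Weights: 1 pu L, 2 fe: L, 3 ke L, 4 ki: L, 5 sug H, 6 da:n H, 7 tu:d H, 8 gu L.
Parse left to right (heavy = foot alone; LL = one foot; stranded L unfooted): (pu.ˈfe:) (ke.ˈki:) (ˈsug) (ˈda:n) (ˈtu:d) gu.
Foot heads: 2, 4, 5, 6, 7.
Primary stress on the rightmost head = syllable 7.
Primary stress: syllable 7 → pu.fe:.ke.ki:.sug.da:n.ˈtu:d.gu.

7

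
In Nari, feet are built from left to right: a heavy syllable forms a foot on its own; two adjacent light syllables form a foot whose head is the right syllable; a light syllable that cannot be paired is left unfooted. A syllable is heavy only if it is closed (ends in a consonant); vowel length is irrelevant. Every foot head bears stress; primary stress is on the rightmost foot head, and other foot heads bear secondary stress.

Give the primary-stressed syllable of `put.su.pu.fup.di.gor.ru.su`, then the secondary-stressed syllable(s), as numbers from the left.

Weights: 1 put H, 2 su L, 3 pu L, 4 fup H, 5 di L, 6 gor H, 7 ru L, 8 su L.
Parse left to right (heavy = foot alone; LL = one foot; stranded L unfooted): (ˈput) (su.ˈpu) (ˈfup) di (ˈgor) (ru.ˈsu).
Foot heads: 1, 3, 4, 6, 8.
Primary stress on the rightmost head = syllable 8.
Secondary stress on 1, 3, 4, 6: ˌput.su.ˌpu.ˌfup.di.ˌgor.ru.ˈsu.

primary 8, secondary 1, 3, 4, 6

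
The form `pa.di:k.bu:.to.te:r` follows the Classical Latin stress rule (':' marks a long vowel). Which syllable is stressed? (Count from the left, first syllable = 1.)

3

Classical Latin: stress the penult if heavy (long vowel or closed), else the antepenult.
Weights: 3 bu: H, 4 to L, 5 te:r H.
The penult (syllable 4, to) is light, so stress falls on the antepenult (syllable 3, bu:).
Stress on syllable 3: pa.di:k.ˈbu:.to.te:r.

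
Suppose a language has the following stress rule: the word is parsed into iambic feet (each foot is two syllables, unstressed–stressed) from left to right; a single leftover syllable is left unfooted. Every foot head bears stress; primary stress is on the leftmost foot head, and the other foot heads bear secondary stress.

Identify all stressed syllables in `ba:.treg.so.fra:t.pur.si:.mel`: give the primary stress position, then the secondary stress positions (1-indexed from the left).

primary 2, secondary 4, 6

Parse left to right into iambic (σˈσ) feet: (ba:.ˈtreg) (so.ˈfra:t) (pur.ˈsi:) mel. Syllable 7 is left unfooted.
Foot heads (stressed positions): 2, 4, 6.
End Rule Leftmost: primary stress on the leftmost head = syllable 2.
Secondary stress on 4, 6: ba:.ˈtreg.so.ˌfra:t.pur.ˌsi:.mel.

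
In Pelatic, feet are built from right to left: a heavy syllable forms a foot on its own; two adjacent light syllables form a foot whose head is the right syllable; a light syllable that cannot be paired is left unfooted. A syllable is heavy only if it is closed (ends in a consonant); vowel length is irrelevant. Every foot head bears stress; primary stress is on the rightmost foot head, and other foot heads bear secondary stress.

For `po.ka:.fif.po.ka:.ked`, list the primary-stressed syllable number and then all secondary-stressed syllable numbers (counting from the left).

Weights: 1 po L, 2 ka: L, 3 fif H, 4 po L, 5 ka: L, 6 ked H.
Parse right to left (heavy = foot alone; LL = one foot; stranded L unfooted): (po.ˈka:) (ˈfif) (po.ˈka:) (ˈked).
Foot heads: 2, 3, 5, 6.
Primary stress on the rightmost head = syllable 6.
Secondary stress on 2, 3, 5: po.ˌka:.ˌfif.po.ˌka:.ˈked.

primary 6, secondary 2, 3, 5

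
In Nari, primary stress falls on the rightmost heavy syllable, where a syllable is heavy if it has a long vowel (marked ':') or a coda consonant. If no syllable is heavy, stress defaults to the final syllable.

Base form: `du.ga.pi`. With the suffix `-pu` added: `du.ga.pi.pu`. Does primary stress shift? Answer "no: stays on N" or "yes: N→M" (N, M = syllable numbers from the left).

yes: 3→4

Base `du.ga.pi` (3 syllables):
  Weights: 1 du L, 2 ga L, 3 pi L.
  No heavy syllable in the domain; default to the final syllable = syllable 3.
  → primary stress on syllable 3.
Suffixed `du.ga.pi.pu` (4 syllables):
  Weights: 1 du L, 2 ga L, 3 pi L, 4 pu L.
  No heavy syllable in the domain; default to the final syllable = syllable 4.
  → primary stress on syllable 4.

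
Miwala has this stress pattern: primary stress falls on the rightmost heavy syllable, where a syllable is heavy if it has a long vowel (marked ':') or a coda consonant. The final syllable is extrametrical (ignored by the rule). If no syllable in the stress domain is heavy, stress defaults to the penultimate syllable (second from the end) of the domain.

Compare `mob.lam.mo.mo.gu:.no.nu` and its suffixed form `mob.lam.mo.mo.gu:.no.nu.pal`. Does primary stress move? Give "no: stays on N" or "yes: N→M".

Base `mob.lam.mo.mo.gu:.no.nu` (7 syllables):
  The final syllable (7, nu) is extrametrical; the stress domain is syllables 1–6.
  Weights: 1 mob H, 2 lam H, 3 mo L, 4 mo L, 5 gu: H, 6 no L.
  Heavy syllables in the domain: 1, 2, 5. The rightmost is syllable 5 (gu:).
  → primary stress on syllable 5.
Suffixed `mob.lam.mo.mo.gu:.no.nu.pal` (8 syllables):
  The final syllable (8, pal) is extrametrical; the stress domain is syllables 1–7.
  Weights: 1 mob H, 2 lam H, 3 mo L, 4 mo L, 5 gu: H, 6 no L, 7 nu L.
  Heavy syllables in the domain: 1, 2, 5. The rightmost is syllable 5 (gu:).
  → primary stress on syllable 5.

no: stays on 5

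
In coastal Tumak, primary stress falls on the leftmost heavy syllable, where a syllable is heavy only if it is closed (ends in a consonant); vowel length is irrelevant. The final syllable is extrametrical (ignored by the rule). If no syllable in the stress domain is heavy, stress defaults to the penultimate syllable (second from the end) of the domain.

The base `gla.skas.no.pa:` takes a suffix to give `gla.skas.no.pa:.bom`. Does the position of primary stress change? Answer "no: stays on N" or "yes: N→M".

Base `gla.skas.no.pa:` (4 syllables):
  The final syllable (4, pa:) is extrametrical; the stress domain is syllables 1–3.
  Weights: 1 gla L, 2 skas H, 3 no L.
  Heavy syllables in the domain: 2. The leftmost is syllable 2 (skas).
  → primary stress on syllable 2.
Suffixed `gla.skas.no.pa:.bom` (5 syllables):
  The final syllable (5, bom) is extrametrical; the stress domain is syllables 1–4.
  Weights: 1 gla L, 2 skas H, 3 no L, 4 pa: L.
  Heavy syllables in the domain: 2. The leftmost is syllable 2 (skas).
  → primary stress on syllable 2.

no: stays on 2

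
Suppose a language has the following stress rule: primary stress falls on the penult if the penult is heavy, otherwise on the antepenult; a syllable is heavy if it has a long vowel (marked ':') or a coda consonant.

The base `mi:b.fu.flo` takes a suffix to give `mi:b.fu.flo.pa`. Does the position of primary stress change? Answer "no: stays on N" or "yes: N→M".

Base `mi:b.fu.flo` (3 syllables):
  Weights: 1 mi:b H, 2 fu L, 3 flo L.
  The penult (syllable 2, fu) is light, so stress falls on the antepenult (syllable 1, mi:b).
  → primary stress on syllable 1.
Suffixed `mi:b.fu.flo.pa` (4 syllables):
  Weights: 2 fu L, 3 flo L, 4 pa L.
  The penult (syllable 3, flo) is light, so stress falls on the antepenult (syllable 2, fu).
  → primary stress on syllable 2.

yes: 1→2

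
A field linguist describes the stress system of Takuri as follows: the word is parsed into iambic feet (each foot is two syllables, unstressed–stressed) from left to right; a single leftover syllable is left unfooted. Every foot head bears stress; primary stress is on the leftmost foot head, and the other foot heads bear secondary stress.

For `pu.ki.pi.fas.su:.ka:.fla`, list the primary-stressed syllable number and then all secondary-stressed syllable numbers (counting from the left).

Parse left to right into iambic (σˈσ) feet: (pu.ˈki) (pi.ˈfas) (su:.ˈka:) fla. Syllable 7 is left unfooted.
Foot heads (stressed positions): 2, 4, 6.
End Rule Leftmost: primary stress on the leftmost head = syllable 2.
Secondary stress on 4, 6: pu.ˈki.pi.ˌfas.su:.ˌka:.fla.

primary 2, secondary 4, 6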